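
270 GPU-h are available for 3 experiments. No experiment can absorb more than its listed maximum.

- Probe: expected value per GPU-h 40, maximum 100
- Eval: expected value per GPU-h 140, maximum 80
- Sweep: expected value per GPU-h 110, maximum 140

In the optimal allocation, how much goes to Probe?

50

Rank by expected value per GPU-h: Eval 140 > Sweep 110 > Probe 40.
Eval takes 80 to reach its cap of 80 ; 190 left.
Sweep takes 140 to reach its cap of 140 ; 50 left.
Probe: +50 (room for 100) → 50. Pool exhausted.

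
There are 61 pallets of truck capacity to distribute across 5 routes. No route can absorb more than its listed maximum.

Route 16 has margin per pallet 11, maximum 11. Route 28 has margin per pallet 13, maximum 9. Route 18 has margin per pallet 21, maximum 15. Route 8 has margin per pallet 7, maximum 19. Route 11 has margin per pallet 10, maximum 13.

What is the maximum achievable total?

Rank by margin per pallet: Route 18 21 > Route 28 13 > Route 16 11 > Route 11 10 > Route 8 7.
Route 18: +15 to 15 (cap) ; 46 left.
Route 28: +9 to 9 (cap) ; 37 left.
Route 16: +11 to 11 (cap) ; 26 left.
Route 11: +13 to 13 (cap) ; 13 left.
Route 8 has room for 19 but only 13 remain, so it gets 13.
Total = 11×11 + 13×9 + 21×15 + 7×13 + 10×13 = 774.

774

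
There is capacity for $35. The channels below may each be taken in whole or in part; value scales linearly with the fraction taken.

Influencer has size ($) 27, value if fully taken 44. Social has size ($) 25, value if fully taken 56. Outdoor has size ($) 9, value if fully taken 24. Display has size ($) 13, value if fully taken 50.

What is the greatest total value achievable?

103.12

Rank by value-to-size ratio: Display 50/13≈3.85, Outdoor 24/9≈2.67, Social 56/25≈2.24, Influencer 44/27≈1.63.
All 13 $ of Display fit (value 50) → 22 remain.
Take all of Outdoor (9 $, value 24) → 13 $ left.
Only 13 $ remain; take 13/25 of Social for value 56×13/25 = 29.12.
Total value = 103.12.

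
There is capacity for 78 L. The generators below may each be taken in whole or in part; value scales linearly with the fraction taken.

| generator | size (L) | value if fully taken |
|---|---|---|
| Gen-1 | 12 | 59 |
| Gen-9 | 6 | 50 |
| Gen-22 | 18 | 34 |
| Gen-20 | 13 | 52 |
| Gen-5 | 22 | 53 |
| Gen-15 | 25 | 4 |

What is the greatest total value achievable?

249.12

Rank by value-to-size ratio: Gen-9 50/6≈8.33, Gen-1 59/12≈4.92, Gen-20 52/13≈4, Gen-5 53/22≈2.41, Gen-22 34/18≈1.89, Gen-15 4/25≈0.16.
All 6 L of Gen-9 fit (value 50) — 72 remain.
All 12 L of Gen-1 fit (value 59) — 60 remain.
Gen-20: take in full, 13 L for value 52 — 47 left.
Take all of Gen-5 (22 L, value 53) — 25 L left.
Gen-22: take in full, 18 L for value 34 — 7 left.
Only 7 L remain; take 7/25 of Gen-15 for value 4×7/25 = 1.12.
Total value = 249.12.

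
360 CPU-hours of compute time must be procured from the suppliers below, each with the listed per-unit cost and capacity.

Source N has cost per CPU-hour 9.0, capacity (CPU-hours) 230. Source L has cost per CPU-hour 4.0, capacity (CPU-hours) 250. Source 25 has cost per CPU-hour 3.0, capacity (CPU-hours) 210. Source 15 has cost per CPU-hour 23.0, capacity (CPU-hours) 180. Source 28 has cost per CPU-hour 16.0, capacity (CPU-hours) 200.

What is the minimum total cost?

Cheapest first:
Source 25 (3.0): use full 210 ; 150 CPU-hours to go.
Source L (4.0): take the remaining 150 ; done.
Source N, Source 28, Source 15: unused.
Cost = 210×3.0 + 150×4.0 = 1230.

1230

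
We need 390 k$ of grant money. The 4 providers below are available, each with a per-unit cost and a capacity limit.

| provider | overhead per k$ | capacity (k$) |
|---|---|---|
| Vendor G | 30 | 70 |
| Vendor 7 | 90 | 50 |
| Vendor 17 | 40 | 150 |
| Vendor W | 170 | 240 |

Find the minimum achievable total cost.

Cheapest first:
Take 70 from Vendor G at 30 ; need 320 more.
Vendor 17 (40): use full 150 ; 170 k$ to go.
Vendor 7 at 90: take all 50 k$ ; 120 still needed.
Take 120 from Vendor W at 170 to finish.
Cost = 70×30 + 150×40 + 50×90 + 120×170 = 33000.

33000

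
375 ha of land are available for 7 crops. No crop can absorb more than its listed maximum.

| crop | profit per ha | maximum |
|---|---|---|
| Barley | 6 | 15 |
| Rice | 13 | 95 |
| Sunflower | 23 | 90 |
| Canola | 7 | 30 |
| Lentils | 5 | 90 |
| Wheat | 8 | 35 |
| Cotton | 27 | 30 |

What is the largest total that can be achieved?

Order the crops by profit per ha: Cotton 27 > Sunflower 23 > Rice 13 > Wheat 8 > Canola 7 > Barley 6 > Lentils 5.
Give Cotton 30 to hit its cap of 30 — 345 left.
Sunflower takes 90 to reach its cap of 90 — 255 left.
Rice takes 95 to reach its cap of 95 — 160 left.
Wheat takes 35 to reach its cap of 35 — 125 left.
Give Canola 30 to hit its cap of 30 — 95 left.
Barley takes 15 to reach its cap of 15 — 80 left.
Only 80 left; Lentils takes them to reach 80.
Total = 6×15 + 13×95 + 23×90 + 7×30 + 5×80 + 8×35 + 27×30 = 5095.

5095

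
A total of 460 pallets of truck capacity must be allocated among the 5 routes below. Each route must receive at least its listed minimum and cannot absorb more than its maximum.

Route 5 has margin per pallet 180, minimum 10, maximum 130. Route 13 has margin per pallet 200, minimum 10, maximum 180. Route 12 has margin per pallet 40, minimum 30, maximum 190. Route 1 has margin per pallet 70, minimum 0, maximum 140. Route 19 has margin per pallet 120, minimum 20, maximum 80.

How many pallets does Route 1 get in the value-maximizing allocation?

Meeting every minimum uses 10+10+30+0+20 = 70 pallets, leaving 390.
Rank by margin per pallet: Route 13 200 > Route 5 180 > Route 19 120 > Route 1 70 > Route 12 40.
Route 13: +170 to 180 (cap) ; 220 left.
Route 5: +120 to 130 (cap) ; 100 left.
Route 19: +60 to 80 (cap) ; 40 left.
Only 40 left; Route 1 takes them to reach 40.

40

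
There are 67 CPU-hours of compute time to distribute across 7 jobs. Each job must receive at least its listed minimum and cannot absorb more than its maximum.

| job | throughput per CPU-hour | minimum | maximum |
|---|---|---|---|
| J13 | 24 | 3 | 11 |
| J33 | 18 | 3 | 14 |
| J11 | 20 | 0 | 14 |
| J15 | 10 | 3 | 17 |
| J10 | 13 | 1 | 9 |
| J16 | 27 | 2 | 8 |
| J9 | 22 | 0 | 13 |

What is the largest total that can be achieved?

Meeting every minimum uses 3+3+0+3+1+2+0 = 12 CPU-hours, leaving 55.
Rank by throughput per CPU-hour: J16 27 > J13 24 > J9 22 > J11 20 > J33 18 > J10 13 > J15 10.
J16: +6 to 8 (cap) — 49 left.
J13 takes 8 more to reach its cap of 11 — 41 left.
Give J9 13 more to hit its cap of 13 — 28 left.
J11 takes 14 more to reach its cap of 14 — 14 left.
J33: +11 to 14 (cap) — 3 left.
J10: +3 (room for 8) → 4. Pool exhausted.
Total = 24×11 + 18×14 + 20×14 + 10×3 + 13×4 + 27×8 + 22×13 = 1380.

1380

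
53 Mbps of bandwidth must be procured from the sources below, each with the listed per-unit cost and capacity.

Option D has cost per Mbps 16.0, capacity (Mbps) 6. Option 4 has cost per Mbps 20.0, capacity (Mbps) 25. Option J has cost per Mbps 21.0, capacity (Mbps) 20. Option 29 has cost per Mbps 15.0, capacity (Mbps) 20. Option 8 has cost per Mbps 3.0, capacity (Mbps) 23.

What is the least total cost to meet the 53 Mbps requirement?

545

Use sources in increasing cost order.
Option 8 at 3.0: take all 23 Mbps ; 30 still needed.
Option 29 at 15.0: take all 20 Mbps ; 10 still needed.
Take 6 from Option D at 16.0 ; need 4 more.
Take 4 from Option 4 at 20.0 to finish.
Option J: unused.
Cost = 23×3.0 + 20×15.0 + 6×16.0 + 4×20.0 = 545.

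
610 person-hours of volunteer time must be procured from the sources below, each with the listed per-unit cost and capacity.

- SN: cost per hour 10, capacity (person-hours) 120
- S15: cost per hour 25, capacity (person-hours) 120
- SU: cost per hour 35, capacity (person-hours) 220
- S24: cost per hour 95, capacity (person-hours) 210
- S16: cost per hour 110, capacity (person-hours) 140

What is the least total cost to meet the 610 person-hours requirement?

Cheapest first:
Take 120 from SN at 10 → need 490 more.
S15 at 25: take all 120 person-hours → 370 still needed.
Take 220 from SU at 35 → need 150 more.
S24 (95): take the remaining 150 → done.
S16: unused.
Cost = 120×10 + 120×25 + 220×35 + 150×95 = 26150.

26150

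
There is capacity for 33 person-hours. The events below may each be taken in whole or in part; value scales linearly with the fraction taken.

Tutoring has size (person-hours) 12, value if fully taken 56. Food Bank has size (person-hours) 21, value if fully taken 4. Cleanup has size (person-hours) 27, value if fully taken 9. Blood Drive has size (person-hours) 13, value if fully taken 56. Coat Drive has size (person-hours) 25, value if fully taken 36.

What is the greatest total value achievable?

Best value per unit of size first: Tutoring 56/12≈4.67, Blood Drive 56/13≈4.31, Coat Drive 36/25≈1.44, Cleanup 9/27≈0.333, Food Bank 4/21≈0.19.
Tutoring: take in full, 12 person-hours for value 56 → 21 left.
All 13 person-hours of Blood Drive fit (value 56) → 8 remain.
Fill the last 8 person-hours with part of Coat Drive: 8/25 of it earns 11.52.
Total value = 123.52.

123.52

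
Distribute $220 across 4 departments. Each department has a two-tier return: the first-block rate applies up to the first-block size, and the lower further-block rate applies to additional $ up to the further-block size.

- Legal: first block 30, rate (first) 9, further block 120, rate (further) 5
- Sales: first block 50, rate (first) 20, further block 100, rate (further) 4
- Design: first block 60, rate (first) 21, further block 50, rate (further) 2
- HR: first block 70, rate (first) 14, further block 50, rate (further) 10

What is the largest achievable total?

3640

Treat each block as its own option and order by rate: Design/tier1 21 > Sales/tier1 20 > HR/tier1 14 > HR/tier2 10 > Legal/tier1 9 > Legal/tier2 5 > Sales/tier2 4 > Design/tier2 2.
Design tier1 at 21: fill all 60 — 160 left.
Fill Sales tier1 block (50 at 20) — 110 left.
HR/tier1 (14): +70 — 40 left.
HR tier2 at 10: only 40 left, fill 40.
Total = 21×60 + 20×50 + 14×70 + 10×40 = 3640.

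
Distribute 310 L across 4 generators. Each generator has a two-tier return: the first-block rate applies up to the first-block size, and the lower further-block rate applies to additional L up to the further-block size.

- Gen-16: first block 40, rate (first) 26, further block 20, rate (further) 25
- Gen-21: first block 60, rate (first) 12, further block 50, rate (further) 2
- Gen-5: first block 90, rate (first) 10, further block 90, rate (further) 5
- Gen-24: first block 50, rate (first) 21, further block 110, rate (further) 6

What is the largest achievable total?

4510

Rank every tier by rate: Gen-16/T1 26 > Gen-16/T2 25 > Gen-24/T1 21 > Gen-21/T1 12 > Gen-5/T1 10 > Gen-24/T2 6 > Gen-5/T2 5 > Gen-21/T2 2.
Gen-16 T1 at 26: fill all 40 — 270 left.
Gen-16 T2 at 25: fill all 20 — 250 left.
Fill Gen-24 T1 block (50 at 21) — 200 left.
Gen-21/T1 (12): +60 — 140 left.
Gen-5/T1 (10): +90 — 50 left.
50 remain; put them into Gen-24 T2 at 6.
Total = 26×40 + 25×20 + 21×50 + 12×60 + 10×90 + 6×50 = 4510.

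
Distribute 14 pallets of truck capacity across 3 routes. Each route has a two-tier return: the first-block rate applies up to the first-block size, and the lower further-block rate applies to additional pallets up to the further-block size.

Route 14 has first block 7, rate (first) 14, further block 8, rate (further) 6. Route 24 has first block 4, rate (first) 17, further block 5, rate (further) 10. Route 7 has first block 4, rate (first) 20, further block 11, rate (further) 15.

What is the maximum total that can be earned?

Rank every tier by rate: Route 7/first 20 > Route 24/first 17 > Route 7/second 15 > Route 14/first 14 > Route 24/second 10 > Route 14/second 6.
Route 7/first (20): +4 — 10 left.
Route 24/first (17): +4 — 6 left.
6 remain; put them into Route 7 second at 15.
Total = 20×4 + 17×4 + 15×6 = 238.

238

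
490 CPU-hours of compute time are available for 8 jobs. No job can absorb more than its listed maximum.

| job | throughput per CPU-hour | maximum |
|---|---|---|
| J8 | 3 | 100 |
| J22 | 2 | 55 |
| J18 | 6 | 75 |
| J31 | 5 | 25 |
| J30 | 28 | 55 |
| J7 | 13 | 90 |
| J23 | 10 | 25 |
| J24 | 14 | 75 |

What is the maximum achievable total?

Order the jobs by throughput per CPU-hour: J30 28 > J24 14 > J7 13 > J23 10 > J18 6 > J31 5 > J8 3 > J22 2.
Give J30 55 to hit its cap of 55 ; 435 left.
J24: +75 to 75 (cap) ; 360 left.
Give J7 90 to hit its cap of 90 ; 270 left.
J23 takes 25 to reach its cap of 25 ; 245 left.
J18: +75 to 75 (cap) ; 170 left.
J31 takes 25 to reach its cap of 25 ; 145 left.
J8: +100 to 100 (cap) ; 45 left.
Only 45 left; J22 takes them to reach 45.
Total = 3×100 + 2×45 + 6×75 + 5×25 + 28×55 + 13×90 + 10×25 + 14×75 = 4975.

4975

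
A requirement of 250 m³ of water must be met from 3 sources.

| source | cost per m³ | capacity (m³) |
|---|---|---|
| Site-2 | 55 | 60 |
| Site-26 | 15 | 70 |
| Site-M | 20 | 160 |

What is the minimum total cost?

5350

Cheapest first:
Site-26 (15): use full 70 ; 180 m³ to go.
Take 160 from Site-M at 20 ; need 20 more.
Take 20 from Site-2 at 55 to finish.
Cost = 70×15 + 160×20 + 20×55 = 5350.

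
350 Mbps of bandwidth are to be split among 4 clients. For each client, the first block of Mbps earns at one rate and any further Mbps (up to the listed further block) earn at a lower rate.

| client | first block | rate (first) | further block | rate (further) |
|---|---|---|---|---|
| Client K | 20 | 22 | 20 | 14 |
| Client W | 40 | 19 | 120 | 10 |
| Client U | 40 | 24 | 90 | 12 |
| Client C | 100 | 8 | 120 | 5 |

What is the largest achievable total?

Rank every tier by rate: Client U/tier1 24 > Client K/tier1 22 > Client W/tier1 19 > Client K/tier2 14 > Client U/tier2 12 > Client W/tier2 10 > Client C/tier1 8 > Client C/tier2 5.
Client U/tier1 (24): +40 → 310 left.
Fill Client K tier1 block (20 at 22) → 290 left.
Fill Client W tier1 block (40 at 19) → 250 left.
Client K tier2 at 14: fill all 20 → 230 left.
Fill Client U tier2 block (90 at 12) → 140 left.
Fill Client W tier2 block (120 at 10) → 20 left.
20 remain; put them into Client C tier1 at 8.
Total = 24×40 + 22×20 + 19×40 + 14×20 + 12×90 + 10×120 + 8×20 = 4880.

4880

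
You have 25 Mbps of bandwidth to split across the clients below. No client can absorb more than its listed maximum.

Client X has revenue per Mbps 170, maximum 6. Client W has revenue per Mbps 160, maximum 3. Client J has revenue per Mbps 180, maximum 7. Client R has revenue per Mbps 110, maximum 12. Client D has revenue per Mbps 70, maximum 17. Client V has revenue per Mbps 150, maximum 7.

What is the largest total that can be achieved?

4030

Order the clients by revenue per Mbps: Client J 180 > Client X 170 > Client W 160 > Client V 150 > Client R 110 > Client D 70.
Client J takes 7 to reach its cap of 7 → 18 left.
Client X: +6 to 6 (cap) → 12 left.
Client W: +3 to 3 (cap) → 9 left.
Client V takes 7 to reach its cap of 7 → 2 left.
Only 2 left; Client R takes them to reach 2.
Total = 170×6 + 160×3 + 180×7 + 110×2 + 150×7 = 4030.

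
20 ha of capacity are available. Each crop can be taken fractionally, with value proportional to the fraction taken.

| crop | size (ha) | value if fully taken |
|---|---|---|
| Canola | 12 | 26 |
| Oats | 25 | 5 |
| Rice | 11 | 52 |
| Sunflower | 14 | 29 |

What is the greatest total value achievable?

71.5

Best value per unit of size first: Rice 52/11≈4.73, Canola 26/12≈2.17, Sunflower 29/14≈2.07, Oats 5/25≈0.2.
Take all of Rice (11 ha, value 52) ; 9 ha left.
9 ha left: a 9/12 share of Canola gives 26×9/12 = 19.5.
Total value = 71.5.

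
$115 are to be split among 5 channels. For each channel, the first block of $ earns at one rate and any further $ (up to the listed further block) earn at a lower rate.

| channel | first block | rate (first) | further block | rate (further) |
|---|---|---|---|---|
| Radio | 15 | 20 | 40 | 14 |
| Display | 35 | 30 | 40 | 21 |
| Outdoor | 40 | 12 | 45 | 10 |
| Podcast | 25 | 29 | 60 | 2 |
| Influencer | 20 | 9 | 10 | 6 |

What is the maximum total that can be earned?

2915

Rank every tier by rate: Display/T1 30 > Podcast/T1 29 > Display/T2 21 > Radio/T1 20 > Radio/T2 14 > Outdoor/T1 12 > Outdoor/T2 10 > Influencer/T1 9 > Influencer/T2 6 > Podcast/T2 2.
Fill Display T1 block (35 at 30) — 80 left.
Podcast/T1 (29): +25 — 55 left.
Fill Display T2 block (40 at 21) — 15 left.
Fill Radio T1 block (15 at 20) — 0 left.
Total = 30×35 + 29×25 + 21×40 + 20×15 = 2915.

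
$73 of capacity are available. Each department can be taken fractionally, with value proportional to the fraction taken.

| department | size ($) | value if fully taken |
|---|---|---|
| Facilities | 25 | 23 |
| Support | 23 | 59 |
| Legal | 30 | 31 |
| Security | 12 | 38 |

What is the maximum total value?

135.36

Sort by value density: Security 38/12≈3.17, Support 59/23≈2.57, Legal 31/30≈1.03, Facilities 23/25≈0.92.
All 12 $ of Security fit (value 38) → 61 remain.
Take all of Support (23 $, value 59) → 38 $ left.
Take all of Legal (30 $, value 31) → 8 $ left.
Fill the last 8 $ with part of Facilities: 8/25 of it earns 7.36.
Total value = 135.36.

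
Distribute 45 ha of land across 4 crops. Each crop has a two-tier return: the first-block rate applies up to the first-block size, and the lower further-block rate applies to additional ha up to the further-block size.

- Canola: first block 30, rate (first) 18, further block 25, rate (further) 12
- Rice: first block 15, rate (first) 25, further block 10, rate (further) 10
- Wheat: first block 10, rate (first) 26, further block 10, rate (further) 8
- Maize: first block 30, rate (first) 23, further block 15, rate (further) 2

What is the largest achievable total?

Order all 8 blocks by rate: Wheat/tier1 26 > Rice/tier1 25 > Maize/tier1 23 > Canola/tier1 18 > Canola/tier2 12 > Rice/tier2 10 > Wheat/tier2 8 > Maize/tier2 2.
Fill Wheat tier1 block (10 at 26) ; 35 left.
Fill Rice tier1 block (15 at 25) ; 20 left.
20 remain; put them into Maize tier1 at 23.
Total = 26×10 + 25×15 + 23×20 = 1095.

1095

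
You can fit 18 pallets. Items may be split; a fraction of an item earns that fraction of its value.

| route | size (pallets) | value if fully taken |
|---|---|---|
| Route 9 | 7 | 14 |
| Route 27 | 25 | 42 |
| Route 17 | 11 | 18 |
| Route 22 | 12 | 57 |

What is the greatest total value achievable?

Rank by value-to-size ratio: Route 22 57/12≈4.75, Route 9 14/7≈2, Route 27 42/25≈1.68, Route 17 18/11≈1.64.
Route 22: take in full, 12 pallets for value 57 — 6 left.
Fill the last 6 pallets with part of Route 9: 6/7 of it earns 12.
Total value = 69.

69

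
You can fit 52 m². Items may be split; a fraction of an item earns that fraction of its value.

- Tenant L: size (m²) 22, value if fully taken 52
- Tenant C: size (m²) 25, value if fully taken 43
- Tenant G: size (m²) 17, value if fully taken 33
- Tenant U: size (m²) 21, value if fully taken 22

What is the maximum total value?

Best value per unit of size first: Tenant L 52/22≈2.36, Tenant G 33/17≈1.94, Tenant C 43/25≈1.72, Tenant U 22/21≈1.05.
All 22 m² of Tenant L fit (value 52) → 30 remain.
Tenant G: take in full, 17 m² for value 33 → 13 left.
Only 13 m² remain; take 13/25 of Tenant C for value 43×13/25 = 22.36.
Total value = 107.36.

107.36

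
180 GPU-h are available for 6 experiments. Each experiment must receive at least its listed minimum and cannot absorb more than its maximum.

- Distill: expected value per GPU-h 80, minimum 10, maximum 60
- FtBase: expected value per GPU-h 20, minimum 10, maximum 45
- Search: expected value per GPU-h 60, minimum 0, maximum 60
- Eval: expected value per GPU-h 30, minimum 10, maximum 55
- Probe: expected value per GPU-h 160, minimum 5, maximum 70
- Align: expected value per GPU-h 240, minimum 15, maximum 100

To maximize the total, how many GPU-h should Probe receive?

50

Meeting every minimum uses 10+10+0+10+5+15 = 50 GPU-h, leaving 130.
Highest expected value per GPU-h first: Align 240 > Probe 160 > Distill 80 > Search 60 > Eval 30 > FtBase 20.
Give Align 85 more to hit its cap of 100 → 45 left.
Probe: +45 (room for 65) → 50. Pool exhausted.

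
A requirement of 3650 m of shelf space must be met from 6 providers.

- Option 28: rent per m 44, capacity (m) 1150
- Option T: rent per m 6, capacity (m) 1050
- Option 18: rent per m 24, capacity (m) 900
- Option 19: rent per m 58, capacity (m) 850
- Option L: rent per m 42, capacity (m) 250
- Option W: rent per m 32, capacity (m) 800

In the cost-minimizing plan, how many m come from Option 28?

Cheapest first:
Option T (6): use full 1050 — 2600 m to go.
Option 18 at 24: take all 900 m — 1700 still needed.
Take 800 from Option W at 32 — need 900 more.
Option L at 42: take all 250 m — 650 still needed.
Option 28 (44): take the remaining 650 — done.
Option 19: unused.

650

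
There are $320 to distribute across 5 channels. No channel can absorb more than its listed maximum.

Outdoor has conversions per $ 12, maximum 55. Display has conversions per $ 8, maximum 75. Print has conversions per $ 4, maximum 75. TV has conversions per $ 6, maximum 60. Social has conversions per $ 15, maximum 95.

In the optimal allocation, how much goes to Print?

Order the channels by conversions per $: Social 15 > Outdoor 12 > Display 8 > TV 6 > Print 4.
Give Social 95 to hit its cap of 95 — 225 left.
Give Outdoor 55 to hit its cap of 55 — 170 left.
Display: +75 to 75 (cap) — 95 left.
TV takes 60 to reach its cap of 60 — 35 left.
Print has room for 75 but only 35 remain, so it gets 35.

35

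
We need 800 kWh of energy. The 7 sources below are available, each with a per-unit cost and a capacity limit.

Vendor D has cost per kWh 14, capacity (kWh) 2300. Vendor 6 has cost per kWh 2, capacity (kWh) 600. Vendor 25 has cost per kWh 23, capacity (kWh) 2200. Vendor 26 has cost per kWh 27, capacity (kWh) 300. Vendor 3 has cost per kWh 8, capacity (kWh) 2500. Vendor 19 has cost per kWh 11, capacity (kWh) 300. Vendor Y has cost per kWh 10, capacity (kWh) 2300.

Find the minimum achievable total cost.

2800

Fill from the cheapest source first.
Vendor 6 (2): use full 600 — 200 kWh to go.
Vendor 3 (8): take the remaining 200 — done.
Vendor Y, Vendor 19, Vendor D, Vendor 25, Vendor 26: unused.
Cost = 600×2 + 200×8 = 2800.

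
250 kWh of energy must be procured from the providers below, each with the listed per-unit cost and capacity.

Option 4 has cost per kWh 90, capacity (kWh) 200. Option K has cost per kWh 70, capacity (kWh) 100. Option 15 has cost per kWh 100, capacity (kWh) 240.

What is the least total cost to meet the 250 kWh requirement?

20500

Fill from the cheapest provider first.
Option K (70): use full 100 — 150 kWh to go.
Option 4 at 90: take 150 of its 200 — requirement met.
Option 15: unused.
Cost = 100×70 + 150×90 = 20500.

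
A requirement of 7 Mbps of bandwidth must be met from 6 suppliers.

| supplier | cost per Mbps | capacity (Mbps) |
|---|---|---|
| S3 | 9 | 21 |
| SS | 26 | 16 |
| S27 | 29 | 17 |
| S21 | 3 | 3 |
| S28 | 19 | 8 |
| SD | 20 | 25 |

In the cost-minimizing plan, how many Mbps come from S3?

Fill from the cheapest supplier first.
S21 at 3: take all 3 Mbps → 4 still needed.
S3 at 9: take 4 of its 21 → requirement met.
S28, SD, SS, S27: unused.

4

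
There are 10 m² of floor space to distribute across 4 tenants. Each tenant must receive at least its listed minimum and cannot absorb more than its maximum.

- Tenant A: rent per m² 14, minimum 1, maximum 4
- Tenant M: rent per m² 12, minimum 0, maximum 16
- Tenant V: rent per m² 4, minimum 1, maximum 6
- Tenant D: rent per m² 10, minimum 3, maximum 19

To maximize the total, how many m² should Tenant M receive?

Meeting every minimum uses 1+0+1+3 = 5 m², leaving 5.
Rank by rent per m²: Tenant A 14 > Tenant M 12 > Tenant D 10 > Tenant V 4.
Tenant A takes 3 more to reach its cap of 4 ; 2 left.
Only 2 left; Tenant M takes them to reach 2.

2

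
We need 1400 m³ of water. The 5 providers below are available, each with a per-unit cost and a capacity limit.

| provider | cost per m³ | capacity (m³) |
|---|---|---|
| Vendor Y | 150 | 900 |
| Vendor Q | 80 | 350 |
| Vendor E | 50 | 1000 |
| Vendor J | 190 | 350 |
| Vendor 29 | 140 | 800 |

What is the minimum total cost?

85000

Use providers in increasing cost order.
Vendor E (50): use full 1000 → 400 m³ to go.
Take 350 from Vendor Q at 80 → need 50 more.
Take 50 from Vendor 29 at 140 to finish.
Vendor Y, Vendor J: unused.
Cost = 1000×50 + 350×80 + 50×140 = 85000.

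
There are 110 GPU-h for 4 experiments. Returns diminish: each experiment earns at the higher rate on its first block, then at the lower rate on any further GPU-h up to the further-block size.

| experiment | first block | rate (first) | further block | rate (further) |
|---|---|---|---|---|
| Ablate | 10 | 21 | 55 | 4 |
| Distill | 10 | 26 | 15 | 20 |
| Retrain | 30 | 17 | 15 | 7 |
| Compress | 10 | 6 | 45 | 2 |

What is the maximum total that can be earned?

1525

Rank every tier by rate: Distill/first 26 > Ablate/first 21 > Distill/second 20 > Retrain/first 17 > Retrain/second 7 > Compress/first 6 > Ablate/second 4 > Compress/second 2.
Fill Distill first block (10 at 26) — 100 left.
Ablate/first (21): +10 — 90 left.
Fill Distill second block (15 at 20) — 75 left.
Retrain first at 17: fill all 30 — 45 left.
Retrain/second (7): +15 — 30 left.
Compress/first (6): +10 — 20 left.
Ablate second at 4: only 20 left, fill 20.
Total = 26×10 + 21×10 + 20×15 + 17×30 + 7×15 + 6×10 + 4×20 = 1525.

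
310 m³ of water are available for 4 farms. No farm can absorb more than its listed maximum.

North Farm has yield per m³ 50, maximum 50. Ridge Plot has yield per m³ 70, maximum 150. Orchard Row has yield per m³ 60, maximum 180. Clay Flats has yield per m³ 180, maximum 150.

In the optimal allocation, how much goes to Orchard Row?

10

Order the farms by yield per m³: Clay Flats 180 > Ridge Plot 70 > Orchard Row 60 > North Farm 50.
Give Clay Flats 150 to hit its cap of 150 ; 160 left.
Ridge Plot takes 150 to reach its cap of 150 ; 10 left.
Orchard Row: +10 (room for 180) → 10. Pool exhausted.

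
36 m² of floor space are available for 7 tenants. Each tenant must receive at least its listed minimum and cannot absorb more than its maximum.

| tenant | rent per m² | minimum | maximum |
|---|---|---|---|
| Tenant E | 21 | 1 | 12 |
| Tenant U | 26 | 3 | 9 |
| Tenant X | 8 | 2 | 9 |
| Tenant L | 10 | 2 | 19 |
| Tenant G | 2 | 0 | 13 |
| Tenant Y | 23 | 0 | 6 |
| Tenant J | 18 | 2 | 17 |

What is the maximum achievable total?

Meeting every minimum uses 1+3+2+2+0+0+2 = 10 m², leaving 26.
Rank by rent per m²: Tenant U 26 > Tenant Y 23 > Tenant E 21 > Tenant J 18 > Tenant L 10 > Tenant X 8 > Tenant G 2.
Tenant U takes 6 more to reach its cap of 9 → 20 left.
Tenant Y: +6 to 6 (cap) → 14 left.
Tenant E: +11 to 12 (cap) → 3 left.
Tenant J: +3 (room for 15) → 5. Pool exhausted.
Total = 21×12 + 26×9 + 8×2 + 10×2 + 23×6 + 18×5 = 750.

750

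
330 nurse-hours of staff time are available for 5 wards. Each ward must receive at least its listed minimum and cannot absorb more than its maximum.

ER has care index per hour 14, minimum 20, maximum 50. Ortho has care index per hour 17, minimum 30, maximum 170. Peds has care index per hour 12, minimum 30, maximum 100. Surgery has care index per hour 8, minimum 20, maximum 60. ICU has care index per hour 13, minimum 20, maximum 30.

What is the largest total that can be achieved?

4860

Meeting every minimum uses 20+30+30+20+20 = 120 nurse-hours, leaving 210.
Rank by care index per hour: Ortho 17 > ER 14 > ICU 13 > Peds 12 > Surgery 8.
Give Ortho 140 more to hit its cap of 170 → 70 left.
ER takes 30 more to reach its cap of 50 → 40 left.
ICU: +10 to 30 (cap) → 30 left.
Peds has room for 70 more but only 30 remain, so it gets 60.
Total = 14×50 + 17×170 + 12×60 + 8×20 + 13×30 = 4860.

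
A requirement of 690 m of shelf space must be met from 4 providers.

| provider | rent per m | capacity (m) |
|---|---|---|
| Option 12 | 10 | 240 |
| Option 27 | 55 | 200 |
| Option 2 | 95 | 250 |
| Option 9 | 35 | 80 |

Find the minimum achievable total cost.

Cheapest first:
Take 240 from Option 12 at 10 → need 450 more.
Take 80 from Option 9 at 35 → need 370 more.
Take 200 from Option 27 at 55 → need 170 more.
Option 2 (95): take the remaining 170 → done.
Cost = 240×10 + 80×35 + 200×55 + 170×95 = 32350.

32350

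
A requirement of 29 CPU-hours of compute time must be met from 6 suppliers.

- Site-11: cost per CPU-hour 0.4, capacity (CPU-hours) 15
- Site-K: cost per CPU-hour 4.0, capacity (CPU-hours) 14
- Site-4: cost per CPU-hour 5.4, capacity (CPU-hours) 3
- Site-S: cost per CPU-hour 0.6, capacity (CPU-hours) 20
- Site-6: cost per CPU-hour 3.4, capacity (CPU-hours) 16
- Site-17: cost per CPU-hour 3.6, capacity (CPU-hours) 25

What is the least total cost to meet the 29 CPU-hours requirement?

Cheapest first:
Site-11 at 0.4: take all 15 CPU-hours — 14 still needed.
Site-S at 0.6: take 14 of its 20 — requirement met.
Site-6, Site-17, Site-K, Site-4: unused.
Cost = 15×0.4 + 14×0.6 = 14.4.

14.4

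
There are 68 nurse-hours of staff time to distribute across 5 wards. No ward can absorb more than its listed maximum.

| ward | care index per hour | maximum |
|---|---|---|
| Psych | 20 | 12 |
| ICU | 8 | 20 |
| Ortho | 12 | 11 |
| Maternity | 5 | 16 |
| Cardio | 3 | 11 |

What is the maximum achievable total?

639

Order the wards by care index per hour: Psych 20 > Ortho 12 > ICU 8 > Maternity 5 > Cardio 3.
Psych: +12 to 12 (cap) ; 56 left.
Ortho takes 11 to reach its cap of 11 ; 45 left.
ICU: +20 to 20 (cap) ; 25 left.
Give Maternity 16 to hit its cap of 16 ; 9 left.
Cardio has room for 11 but only 9 remain, so it gets 9.
Total = 20×12 + 8×20 + 12×11 + 5×16 + 3×9 = 639.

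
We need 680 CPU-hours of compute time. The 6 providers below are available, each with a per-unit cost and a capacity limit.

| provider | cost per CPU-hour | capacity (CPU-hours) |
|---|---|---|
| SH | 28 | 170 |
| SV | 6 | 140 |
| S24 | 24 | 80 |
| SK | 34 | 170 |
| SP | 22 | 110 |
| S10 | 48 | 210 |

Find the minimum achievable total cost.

16200

Cheapest first:
SV at 6: take all 140 CPU-hours — 540 still needed.
SP (22): use full 110 — 430 CPU-hours to go.
Take 80 from S24 at 24 — need 350 more.
Take 170 from SH at 28 — need 180 more.
Take 170 from SK at 34 — need 10 more.
S10 at 48: take 10 of its 210 — requirement met.
Cost = 140×6 + 110×22 + 80×24 + 170×28 + 170×34 + 10×48 = 16200.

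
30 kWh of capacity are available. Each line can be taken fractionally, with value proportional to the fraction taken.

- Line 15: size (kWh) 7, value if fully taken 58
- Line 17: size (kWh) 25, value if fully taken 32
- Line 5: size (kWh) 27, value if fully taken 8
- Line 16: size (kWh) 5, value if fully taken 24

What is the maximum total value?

105.04

Sort by value density: Line 15 58/7≈8.29, Line 16 24/5≈4.8, Line 17 32/25≈1.28, Line 5 8/27≈0.296.
Line 15: take in full, 7 kWh for value 58 → 23 left.
Take all of Line 16 (5 kWh, value 24) → 18 kWh left.
Fill the last 18 kWh with part of Line 17: 18/25 of it earns 23.04.
Total value = 105.04.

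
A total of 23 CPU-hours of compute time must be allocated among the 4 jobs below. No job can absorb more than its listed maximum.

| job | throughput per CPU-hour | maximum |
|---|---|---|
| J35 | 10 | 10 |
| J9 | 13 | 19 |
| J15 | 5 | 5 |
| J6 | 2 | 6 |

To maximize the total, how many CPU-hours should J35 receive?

Highest throughput per CPU-hour first: J9 13 > J35 10 > J15 5 > J6 2.
J9 takes 19 to reach its cap of 19 — 4 left.
J35: +4 (room for 10) → 4. Pool exhausted.

4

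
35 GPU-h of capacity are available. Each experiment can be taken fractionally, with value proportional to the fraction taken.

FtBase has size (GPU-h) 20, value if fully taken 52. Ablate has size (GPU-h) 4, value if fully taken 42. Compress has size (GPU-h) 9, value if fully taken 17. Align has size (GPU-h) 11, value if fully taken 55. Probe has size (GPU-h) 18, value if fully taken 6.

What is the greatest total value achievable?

Sort by value density: Ablate 42/4≈10.5, Align 55/11≈5, FtBase 52/20≈2.6, Compress 17/9≈1.89, Probe 6/18≈0.333.
All 4 GPU-h of Ablate fit (value 42) — 31 remain.
All 11 GPU-h of Align fit (value 55) — 20 remain.
FtBase: take in full, 20 GPU-h for value 52 — 0 left.
Total value = 149.

149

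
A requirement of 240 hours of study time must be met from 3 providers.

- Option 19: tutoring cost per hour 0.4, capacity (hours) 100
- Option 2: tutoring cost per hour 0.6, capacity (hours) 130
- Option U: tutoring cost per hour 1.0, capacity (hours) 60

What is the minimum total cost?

128

Fill from the cheapest provider first.
Option 19 (0.4): use full 100 ; 140 hours to go.
Take 130 from Option 2 at 0.6 ; need 10 more.
Option U at 1.0: take 10 of its 60 ; requirement met.
Cost = 100×0.4 + 130×0.6 + 10×1.0 = 128.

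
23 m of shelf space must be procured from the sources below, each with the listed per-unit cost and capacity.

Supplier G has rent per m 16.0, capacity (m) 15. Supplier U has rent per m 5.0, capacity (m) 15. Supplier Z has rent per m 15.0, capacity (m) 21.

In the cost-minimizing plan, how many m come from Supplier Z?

Fill from the cheapest source first.
Supplier U at 5.0: take all 15 m → 8 still needed.
Supplier Z (15.0): take the remaining 8 → done.
Supplier G: unused.

8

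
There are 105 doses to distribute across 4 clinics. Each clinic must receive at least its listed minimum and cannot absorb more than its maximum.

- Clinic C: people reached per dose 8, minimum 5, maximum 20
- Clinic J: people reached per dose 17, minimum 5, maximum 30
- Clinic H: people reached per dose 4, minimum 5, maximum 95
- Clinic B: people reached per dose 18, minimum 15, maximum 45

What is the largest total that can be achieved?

Meeting every minimum uses 5+5+5+15 = 30 doses, leaving 75.
Order the clinics by people reached per dose: Clinic B 18 > Clinic J 17 > Clinic C 8 > Clinic H 4.
Clinic B takes 30 more to reach its cap of 45 ; 45 left.
Clinic J takes 25 more to reach its cap of 30 ; 20 left.
Clinic C: +15 to 20 (cap) ; 5 left.
Only 5 left; Clinic H takes them to reach 10.
Total = 8×20 + 17×30 + 4×10 + 18×45 = 1520.

1520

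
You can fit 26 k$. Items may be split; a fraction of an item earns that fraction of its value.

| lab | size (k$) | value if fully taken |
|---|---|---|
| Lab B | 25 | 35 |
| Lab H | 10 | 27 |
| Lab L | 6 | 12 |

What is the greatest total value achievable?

Rank by value-to-size ratio: Lab H 27/10≈2.7, Lab L 12/6≈2, Lab B 35/25≈1.4.
Take all of Lab H (10 k$, value 27) ; 16 k$ left.
Lab L: take in full, 6 k$ for value 12 ; 10 left.
Only 10 k$ remain; take 10/25 of Lab B for value 35×10/25 = 14.
Total value = 53.

53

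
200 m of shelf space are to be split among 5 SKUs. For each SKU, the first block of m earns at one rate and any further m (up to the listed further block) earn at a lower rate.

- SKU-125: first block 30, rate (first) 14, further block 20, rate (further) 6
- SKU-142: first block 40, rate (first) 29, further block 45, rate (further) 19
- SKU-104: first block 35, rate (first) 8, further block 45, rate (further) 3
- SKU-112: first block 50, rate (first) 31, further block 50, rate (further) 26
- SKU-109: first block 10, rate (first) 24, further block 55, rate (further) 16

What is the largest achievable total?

5185

Order all 10 blocks by rate: SKU-112/T1 31 > SKU-142/T1 29 > SKU-112/T2 26 > SKU-109/T1 24 > SKU-142/T2 19 > SKU-109/T2 16 > SKU-125/T1 14 > SKU-104/T1 8 > SKU-125/T2 6 > SKU-104/T2 3.
Fill SKU-112 T1 block (50 at 31) → 150 left.
Fill SKU-142 T1 block (40 at 29) → 110 left.
Fill SKU-112 T2 block (50 at 26) → 60 left.
Fill SKU-109 T1 block (10 at 24) → 50 left.
SKU-142/T2 (19): +45 → 5 left.
SKU-109/T2: +5 of 55 at 16; pool empty.
Total = 31×50 + 29×40 + 26×50 + 24×10 + 19×45 + 16×5 = 5185.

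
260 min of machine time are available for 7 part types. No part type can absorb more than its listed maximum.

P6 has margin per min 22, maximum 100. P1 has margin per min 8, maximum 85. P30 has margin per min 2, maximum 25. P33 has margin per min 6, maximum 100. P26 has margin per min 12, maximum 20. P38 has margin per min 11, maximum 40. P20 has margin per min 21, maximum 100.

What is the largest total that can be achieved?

4980

Order the part types by margin per min: P6 22 > P20 21 > P26 12 > P38 11 > P1 8 > P33 6 > P30 2.
Give P6 100 to hit its cap of 100 ; 160 left.
P20: +100 to 100 (cap) ; 60 left.
P26: +20 to 20 (cap) ; 40 left.
P38 takes 40 to reach its cap of 40 ; 0 left.
Total = 22×100 + 12×20 + 11×40 + 21×100 = 4980.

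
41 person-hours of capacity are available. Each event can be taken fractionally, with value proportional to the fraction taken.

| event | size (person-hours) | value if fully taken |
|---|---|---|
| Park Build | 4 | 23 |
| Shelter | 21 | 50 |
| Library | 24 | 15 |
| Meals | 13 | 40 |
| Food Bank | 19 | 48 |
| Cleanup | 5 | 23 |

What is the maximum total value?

Rank by value-to-size ratio: Park Build 23/4≈5.75, Cleanup 23/5≈4.6, Meals 40/13≈3.08, Food Bank 48/19≈2.53, Shelter 50/21≈2.38, Library 15/24≈0.625.
Take all of Park Build (4 person-hours, value 23) → 37 person-hours left.
All 5 person-hours of Cleanup fit (value 23) → 32 remain.
Meals: take in full, 13 person-hours for value 40 → 19 left.
All 19 person-hours of Food Bank fit (value 48) → 0 remain.
Total value = 134.

134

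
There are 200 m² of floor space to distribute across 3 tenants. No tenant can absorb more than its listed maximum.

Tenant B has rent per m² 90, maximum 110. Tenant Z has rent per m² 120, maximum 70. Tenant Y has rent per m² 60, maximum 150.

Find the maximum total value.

19500

Highest rent per m² first: Tenant Z 120 > Tenant B 90 > Tenant Y 60.
Tenant Z: +70 to 70 (cap) → 130 left.
Tenant B takes 110 to reach its cap of 110 → 20 left.
Tenant Y: +20 (room for 150) → 20. Pool exhausted.
Total = 90×110 + 120×70 + 60×20 = 19500.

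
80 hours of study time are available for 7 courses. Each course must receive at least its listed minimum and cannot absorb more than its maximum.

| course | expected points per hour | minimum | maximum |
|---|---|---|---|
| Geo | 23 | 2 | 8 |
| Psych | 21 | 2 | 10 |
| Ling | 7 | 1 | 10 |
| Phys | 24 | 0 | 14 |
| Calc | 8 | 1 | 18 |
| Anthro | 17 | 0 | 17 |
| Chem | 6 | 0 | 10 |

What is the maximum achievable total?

1251

Meeting every minimum uses 2+2+1+0+1+0+0 = 6 hours, leaving 74.
Rank by expected points per hour: Phys 24 > Geo 23 > Psych 21 > Anthro 17 > Calc 8 > Ling 7 > Chem 6.
Phys: +14 to 14 (cap) → 60 left.
Geo: +6 to 8 (cap) → 54 left.
Give Psych 8 more to hit its cap of 10 → 46 left.
Anthro: +17 to 17 (cap) → 29 left.
Calc takes 17 more to reach its cap of 18 → 12 left.
Ling: +9 to 10 (cap) → 3 left.
Chem: +3 (room for 10) → 3. Pool exhausted.
Total = 23×8 + 21×10 + 7×10 + 24×14 + 8×18 + 17×17 + 6×3 = 1251.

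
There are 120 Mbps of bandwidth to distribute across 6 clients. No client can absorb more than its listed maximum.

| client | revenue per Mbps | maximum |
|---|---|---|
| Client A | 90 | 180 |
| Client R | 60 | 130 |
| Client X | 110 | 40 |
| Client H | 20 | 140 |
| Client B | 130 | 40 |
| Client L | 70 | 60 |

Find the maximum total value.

13200

Rank by revenue per Mbps: Client B 130 > Client X 110 > Client A 90 > Client L 70 > Client R 60 > Client H 20.
Client B: +40 to 40 (cap) ; 80 left.
Client X: +40 to 40 (cap) ; 40 left.
Client A has room for 180 but only 40 remain, so it gets 40.
Total = 90×40 + 110×40 + 130×40 = 13200.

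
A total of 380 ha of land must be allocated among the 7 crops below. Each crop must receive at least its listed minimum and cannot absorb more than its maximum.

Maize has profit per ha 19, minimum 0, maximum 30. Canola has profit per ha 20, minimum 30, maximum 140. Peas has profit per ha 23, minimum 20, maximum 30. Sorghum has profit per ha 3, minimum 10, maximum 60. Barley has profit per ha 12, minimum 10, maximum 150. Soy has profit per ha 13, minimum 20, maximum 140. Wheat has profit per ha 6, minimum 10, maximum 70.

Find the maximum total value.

6210

Meeting every minimum uses 0+30+20+10+10+20+10 = 100 ha, leaving 280.
Rank by profit per ha: Peas 23 > Canola 20 > Maize 19 > Soy 13 > Barley 12 > Wheat 6 > Sorghum 3.
Peas takes 10 more to reach its cap of 30 → 270 left.
Give Canola 110 more to hit its cap of 140 → 160 left.
Maize: +30 to 30 (cap) → 130 left.
Soy takes 120 more to reach its cap of 140 → 10 left.
Barley: +10 (room for 140) → 20. Pool exhausted.
Total = 19×30 + 20×140 + 23×30 + 3×10 + 12×20 + 13×140 + 6×10 = 6210.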